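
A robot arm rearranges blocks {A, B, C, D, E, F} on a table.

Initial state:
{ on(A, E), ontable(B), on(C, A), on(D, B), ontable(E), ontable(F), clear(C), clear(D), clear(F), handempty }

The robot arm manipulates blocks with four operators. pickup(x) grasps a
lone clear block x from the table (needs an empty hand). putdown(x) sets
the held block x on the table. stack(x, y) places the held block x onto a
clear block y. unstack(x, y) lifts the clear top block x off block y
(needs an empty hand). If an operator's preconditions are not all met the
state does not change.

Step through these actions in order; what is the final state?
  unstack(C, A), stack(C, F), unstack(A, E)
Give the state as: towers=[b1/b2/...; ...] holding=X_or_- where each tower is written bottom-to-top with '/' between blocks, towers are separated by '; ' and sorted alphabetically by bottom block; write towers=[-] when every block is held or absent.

towers=[B/D; E; F/C] holding=A

step 1 (unstack(C, A)): towers=[B/D; E/A; F] holding=C
step 2 (stack(C, F)): towers=[B/D; E/A; F/C] holding=-
step 3 (unstack(A, E)): towers=[B/D; E; F/C] holding=A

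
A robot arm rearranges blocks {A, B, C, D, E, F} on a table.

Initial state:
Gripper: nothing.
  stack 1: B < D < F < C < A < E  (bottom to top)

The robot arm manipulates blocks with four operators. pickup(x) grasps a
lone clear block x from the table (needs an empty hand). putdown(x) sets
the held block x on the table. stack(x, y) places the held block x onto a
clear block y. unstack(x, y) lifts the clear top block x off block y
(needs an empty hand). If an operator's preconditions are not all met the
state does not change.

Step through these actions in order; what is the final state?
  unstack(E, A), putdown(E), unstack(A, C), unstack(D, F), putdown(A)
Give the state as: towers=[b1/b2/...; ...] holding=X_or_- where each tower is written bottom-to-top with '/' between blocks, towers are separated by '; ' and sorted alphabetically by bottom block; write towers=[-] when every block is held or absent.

step 1 (unstack(E, A)): towers=[B/D/F/C/A] holding=E
step 2 (putdown(E)): towers=[B/D/F/C/A; E] holding=-
step 3 (unstack(A, C)): towers=[B/D/F/C; E] holding=A
step 4 (unstack(D, F)) [no-op]: towers=[B/D/F/C; E] holding=A
step 5 (putdown(A)): towers=[A; B/D/F/C; E] holding=-

towers=[A; B/D/F/C; E] holding=-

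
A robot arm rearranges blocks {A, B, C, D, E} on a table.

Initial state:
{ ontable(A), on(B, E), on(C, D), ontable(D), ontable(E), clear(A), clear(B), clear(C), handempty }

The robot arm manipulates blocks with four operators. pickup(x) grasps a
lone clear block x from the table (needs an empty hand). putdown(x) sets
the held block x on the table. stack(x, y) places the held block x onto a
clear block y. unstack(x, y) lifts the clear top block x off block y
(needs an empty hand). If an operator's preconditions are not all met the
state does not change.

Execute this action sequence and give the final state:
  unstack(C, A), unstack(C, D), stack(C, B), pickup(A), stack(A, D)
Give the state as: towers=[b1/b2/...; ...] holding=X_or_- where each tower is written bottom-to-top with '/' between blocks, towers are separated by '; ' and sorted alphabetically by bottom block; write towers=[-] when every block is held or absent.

towers=[D/A; E/B/C] holding=-

step 1 (unstack(C, A)) [no-op]: towers=[A; D/C; E/B] holding=-
step 2 (unstack(C, D)): towers=[A; D; E/B] holding=C
step 3 (stack(C, B)): towers=[A; D; E/B/C] holding=-
step 4 (pickup(A)): towers=[D; E/B/C] holding=A
step 5 (stack(A, D)): towers=[D/A; E/B/C] holding=-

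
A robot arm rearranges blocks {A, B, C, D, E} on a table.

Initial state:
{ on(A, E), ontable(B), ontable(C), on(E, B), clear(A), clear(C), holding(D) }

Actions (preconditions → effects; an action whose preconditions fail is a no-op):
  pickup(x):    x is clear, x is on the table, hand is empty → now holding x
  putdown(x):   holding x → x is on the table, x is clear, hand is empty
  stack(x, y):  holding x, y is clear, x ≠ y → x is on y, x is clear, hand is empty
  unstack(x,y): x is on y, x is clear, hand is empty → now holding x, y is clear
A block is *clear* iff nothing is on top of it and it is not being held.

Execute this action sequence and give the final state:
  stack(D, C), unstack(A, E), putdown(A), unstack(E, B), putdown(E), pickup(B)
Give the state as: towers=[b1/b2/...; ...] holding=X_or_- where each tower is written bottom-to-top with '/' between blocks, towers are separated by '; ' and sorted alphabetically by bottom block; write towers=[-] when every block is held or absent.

towers=[A; C/D; E] holding=B

step 1 (stack(D, C)): towers=[B/E/A; C/D] holding=-
step 2 (unstack(A, E)): towers=[B/E; C/D] holding=A
step 3 (putdown(A)): towers=[A; B/E; C/D] holding=-
step 4 (unstack(E, B)): towers=[A; B; C/D] holding=E
step 5 (putdown(E)): towers=[A; B; C/D; E] holding=-
step 6 (pickup(B)): towers=[A; C/D; E] holding=B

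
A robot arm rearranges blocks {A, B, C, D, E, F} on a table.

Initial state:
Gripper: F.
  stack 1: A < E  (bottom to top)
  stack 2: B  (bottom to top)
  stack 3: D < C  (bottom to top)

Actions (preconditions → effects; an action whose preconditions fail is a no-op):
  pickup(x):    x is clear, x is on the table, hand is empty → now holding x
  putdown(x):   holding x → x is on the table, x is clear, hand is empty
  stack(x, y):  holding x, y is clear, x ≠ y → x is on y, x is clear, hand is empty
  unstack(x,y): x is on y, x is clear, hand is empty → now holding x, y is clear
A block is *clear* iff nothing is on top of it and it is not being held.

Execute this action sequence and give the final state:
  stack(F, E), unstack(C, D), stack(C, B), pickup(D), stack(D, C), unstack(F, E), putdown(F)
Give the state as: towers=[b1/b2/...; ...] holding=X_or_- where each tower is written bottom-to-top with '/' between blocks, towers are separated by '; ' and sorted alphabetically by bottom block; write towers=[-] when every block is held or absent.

step 1 (stack(F, E)): towers=[A/E/F; B; D/C] holding=-
step 2 (unstack(C, D)): towers=[A/E/F; B; D] holding=C
step 3 (stack(C, B)): towers=[A/E/F; B/C; D] holding=-
step 4 (pickup(D)): towers=[A/E/F; B/C] holding=D
step 5 (stack(D, C)): towers=[A/E/F; B/C/D] holding=-
step 6 (unstack(F, E)): towers=[A/E; B/C/D] holding=F
step 7 (putdown(F)): towers=[A/E; B/C/D; F] holding=-

towers=[A/E; B/C/D; F] holding=-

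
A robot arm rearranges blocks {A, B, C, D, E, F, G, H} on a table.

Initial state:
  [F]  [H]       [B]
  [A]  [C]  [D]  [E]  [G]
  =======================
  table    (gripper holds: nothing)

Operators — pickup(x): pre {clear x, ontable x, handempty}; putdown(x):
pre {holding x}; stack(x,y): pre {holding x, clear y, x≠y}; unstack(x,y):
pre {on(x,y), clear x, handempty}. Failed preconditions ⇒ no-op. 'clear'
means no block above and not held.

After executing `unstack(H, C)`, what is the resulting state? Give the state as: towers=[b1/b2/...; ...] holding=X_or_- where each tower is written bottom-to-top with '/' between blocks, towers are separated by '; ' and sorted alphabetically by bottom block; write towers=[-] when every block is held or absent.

before: towers=[A/F; C/H; D; E/B; G] holding=-
pre[unstack(H, C)]: on(H,C) yes, clear(H) yes, handempty yes
all met → apply unstack(H, C)
after:  towers=[A/F; C; D; E/B; G] holding=H

towers=[A/F; C; D; E/B; G] holding=H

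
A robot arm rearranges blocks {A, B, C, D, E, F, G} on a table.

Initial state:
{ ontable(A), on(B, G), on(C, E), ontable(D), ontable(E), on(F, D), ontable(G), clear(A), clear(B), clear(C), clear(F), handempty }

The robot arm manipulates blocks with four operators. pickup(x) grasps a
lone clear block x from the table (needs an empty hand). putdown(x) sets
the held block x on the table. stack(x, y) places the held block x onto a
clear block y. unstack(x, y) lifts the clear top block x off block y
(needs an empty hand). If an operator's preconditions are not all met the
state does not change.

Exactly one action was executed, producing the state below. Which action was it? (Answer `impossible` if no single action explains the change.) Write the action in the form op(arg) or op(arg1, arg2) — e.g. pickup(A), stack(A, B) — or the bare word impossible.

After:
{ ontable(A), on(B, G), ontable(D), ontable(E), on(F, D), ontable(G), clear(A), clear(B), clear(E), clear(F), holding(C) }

target: towers=[A; D/F; E; G/B] holding=C
     unstack(B, G) → towers=[A; D/F; E/C; G] holding=B
     unstack(F, D) → towers=[A; D; E/C; G/B] holding=F
         pickup(A) → towers=[D/F; E/C; G/B] holding=A
     unstack(C, E) → towers=[A; D/F; E; G/B] holding=C  ← match

unstack(C, E)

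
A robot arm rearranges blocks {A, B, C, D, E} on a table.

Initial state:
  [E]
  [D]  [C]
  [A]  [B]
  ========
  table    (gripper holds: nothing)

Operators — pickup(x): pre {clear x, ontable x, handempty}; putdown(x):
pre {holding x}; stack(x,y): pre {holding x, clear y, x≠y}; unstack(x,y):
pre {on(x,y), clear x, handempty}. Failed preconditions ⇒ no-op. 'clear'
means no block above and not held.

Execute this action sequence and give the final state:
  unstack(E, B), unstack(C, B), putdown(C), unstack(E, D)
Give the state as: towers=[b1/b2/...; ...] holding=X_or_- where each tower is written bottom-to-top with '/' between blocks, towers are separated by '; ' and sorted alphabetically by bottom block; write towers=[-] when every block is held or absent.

towers=[A/D; B; C] holding=E

step 1 (unstack(E, B)) [no-op]: towers=[A/D/E; B/C] holding=-
step 2 (unstack(C, B)): towers=[A/D/E; B] holding=C
step 3 (putdown(C)): towers=[A/D/E; B; C] holding=-
step 4 (unstack(E, D)): towers=[A/D; B; C] holding=E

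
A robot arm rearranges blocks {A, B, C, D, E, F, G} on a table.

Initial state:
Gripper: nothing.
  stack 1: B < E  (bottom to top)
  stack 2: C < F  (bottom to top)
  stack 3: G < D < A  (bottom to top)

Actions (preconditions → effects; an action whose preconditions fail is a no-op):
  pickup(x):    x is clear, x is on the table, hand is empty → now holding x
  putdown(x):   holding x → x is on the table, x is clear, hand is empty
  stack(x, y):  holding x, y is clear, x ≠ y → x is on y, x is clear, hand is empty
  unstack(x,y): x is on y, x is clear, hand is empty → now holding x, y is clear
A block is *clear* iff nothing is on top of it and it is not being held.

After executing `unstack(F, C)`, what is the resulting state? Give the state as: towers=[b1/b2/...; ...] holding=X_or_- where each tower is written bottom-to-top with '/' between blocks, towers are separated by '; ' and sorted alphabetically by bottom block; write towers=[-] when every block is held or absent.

towers=[B/E; C; G/D/A] holding=F

before: towers=[B/E; C/F; G/D/A] holding=-
pre[unstack(F, C)]: on(F,C) yes, clear(F) yes, handempty yes
all met → apply unstack(F, C)
after:  towers=[B/E; C; G/D/A] holding=F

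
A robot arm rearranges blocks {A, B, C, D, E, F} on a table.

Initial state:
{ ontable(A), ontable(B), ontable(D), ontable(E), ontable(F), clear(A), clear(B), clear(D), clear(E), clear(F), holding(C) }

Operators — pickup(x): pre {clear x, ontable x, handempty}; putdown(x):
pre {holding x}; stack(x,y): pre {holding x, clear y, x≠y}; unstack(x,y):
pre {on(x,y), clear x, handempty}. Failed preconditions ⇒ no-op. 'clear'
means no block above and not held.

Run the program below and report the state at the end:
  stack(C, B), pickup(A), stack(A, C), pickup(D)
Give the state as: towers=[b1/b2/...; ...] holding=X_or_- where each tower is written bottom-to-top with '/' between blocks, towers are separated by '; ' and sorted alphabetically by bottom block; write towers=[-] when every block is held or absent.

towers=[B/C/A; E; F] holding=D

step 1 (stack(C, B)): towers=[A; B/C; D; E; F] holding=-
step 2 (pickup(A)): towers=[B/C; D; E; F] holding=A
step 3 (stack(A, C)): towers=[B/C/A; D; E; F] holding=-
step 4 (pickup(D)): towers=[B/C/A; E; F] holding=D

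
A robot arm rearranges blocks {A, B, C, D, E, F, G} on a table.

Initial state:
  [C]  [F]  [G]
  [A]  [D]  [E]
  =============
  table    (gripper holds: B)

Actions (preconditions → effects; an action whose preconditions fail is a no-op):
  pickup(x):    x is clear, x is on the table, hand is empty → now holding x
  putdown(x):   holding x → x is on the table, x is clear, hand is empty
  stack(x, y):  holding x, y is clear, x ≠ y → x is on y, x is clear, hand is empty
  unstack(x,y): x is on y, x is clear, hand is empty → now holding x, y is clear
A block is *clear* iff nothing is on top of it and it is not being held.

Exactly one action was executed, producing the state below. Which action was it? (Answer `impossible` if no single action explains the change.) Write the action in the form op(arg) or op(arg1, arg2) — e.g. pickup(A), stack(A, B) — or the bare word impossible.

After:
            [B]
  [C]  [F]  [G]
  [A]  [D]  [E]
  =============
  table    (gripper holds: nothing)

target: towers=[A/C; D/F; E/G/B] holding=-
        putdown(B) → towers=[A/C; B; D/F; E/G] holding=-
       stack(B, F) → towers=[A/C; D/F/B; E/G] holding=-
       stack(B, G) → towers=[A/C; D/F; E/G/B] holding=-  ← match
       stack(B, C) → towers=[A/C/B; D/F; E/G] holding=-

stack(B, G)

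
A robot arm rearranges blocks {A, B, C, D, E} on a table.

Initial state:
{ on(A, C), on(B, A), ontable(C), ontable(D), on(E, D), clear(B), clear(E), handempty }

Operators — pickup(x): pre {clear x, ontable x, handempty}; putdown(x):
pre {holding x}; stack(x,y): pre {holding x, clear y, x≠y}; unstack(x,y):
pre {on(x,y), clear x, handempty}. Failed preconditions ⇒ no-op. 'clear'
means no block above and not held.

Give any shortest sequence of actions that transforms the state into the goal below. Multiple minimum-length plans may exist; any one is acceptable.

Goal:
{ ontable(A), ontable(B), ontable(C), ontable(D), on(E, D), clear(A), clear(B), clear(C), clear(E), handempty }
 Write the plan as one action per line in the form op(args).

step 1 (unstack(B, A)): towers=[C/A; D/E] holding=B
step 2 (putdown(B)): towers=[B; C/A; D/E] holding=-
step 3 (unstack(A, C)): towers=[B; C; D/E] holding=A
step 4 (putdown(A)): towers=[A; B; C; D/E] holding=-
goal check: towers=[A; B; C; D/E] holding=- — reached (length 4, optimal by BFS)

unstack(B, A)
putdown(B)
unstack(A, C)
putdown(A)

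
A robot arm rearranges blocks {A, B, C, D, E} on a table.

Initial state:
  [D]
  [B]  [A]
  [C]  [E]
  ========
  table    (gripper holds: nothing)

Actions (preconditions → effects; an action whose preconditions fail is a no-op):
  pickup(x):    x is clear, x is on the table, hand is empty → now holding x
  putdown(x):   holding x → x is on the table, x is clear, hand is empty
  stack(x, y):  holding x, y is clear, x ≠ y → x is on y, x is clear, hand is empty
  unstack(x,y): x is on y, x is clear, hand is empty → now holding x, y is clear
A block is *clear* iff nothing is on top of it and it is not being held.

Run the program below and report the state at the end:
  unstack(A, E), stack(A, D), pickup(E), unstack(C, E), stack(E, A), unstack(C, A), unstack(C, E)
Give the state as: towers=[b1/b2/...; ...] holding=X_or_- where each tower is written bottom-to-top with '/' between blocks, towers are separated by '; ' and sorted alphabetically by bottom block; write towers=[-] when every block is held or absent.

towers=[C/B/D/A/E] holding=-

step 1 (unstack(A, E)): towers=[C/B/D; E] holding=A
step 2 (stack(A, D)): towers=[C/B/D/A; E] holding=-
step 3 (pickup(E)): towers=[C/B/D/A] holding=E
step 4 (unstack(C, E)) [no-op]: towers=[C/B/D/A] holding=E
step 5 (stack(E, A)): towers=[C/B/D/A/E] holding=-
step 6 (unstack(C, A)) [no-op]: towers=[C/B/D/A/E] holding=-
step 7 (unstack(C, E)) [no-op]: towers=[C/B/D/A/E] holding=-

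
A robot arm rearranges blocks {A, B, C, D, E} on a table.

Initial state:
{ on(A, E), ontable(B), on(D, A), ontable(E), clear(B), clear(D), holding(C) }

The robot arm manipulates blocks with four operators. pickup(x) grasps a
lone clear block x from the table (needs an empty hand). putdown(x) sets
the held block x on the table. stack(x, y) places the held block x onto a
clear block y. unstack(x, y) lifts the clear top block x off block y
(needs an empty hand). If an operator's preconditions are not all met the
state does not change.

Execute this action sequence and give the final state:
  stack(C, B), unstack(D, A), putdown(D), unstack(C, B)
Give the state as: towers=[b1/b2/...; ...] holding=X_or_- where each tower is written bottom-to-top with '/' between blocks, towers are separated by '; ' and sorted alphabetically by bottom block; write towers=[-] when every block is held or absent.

towers=[B; D; E/A] holding=C

step 1 (stack(C, B)): towers=[B/C; E/A/D] holding=-
step 2 (unstack(D, A)): towers=[B/C; E/A] holding=D
step 3 (putdown(D)): towers=[B/C; D; E/A] holding=-
step 4 (unstack(C, B)): towers=[B; D; E/A] holding=C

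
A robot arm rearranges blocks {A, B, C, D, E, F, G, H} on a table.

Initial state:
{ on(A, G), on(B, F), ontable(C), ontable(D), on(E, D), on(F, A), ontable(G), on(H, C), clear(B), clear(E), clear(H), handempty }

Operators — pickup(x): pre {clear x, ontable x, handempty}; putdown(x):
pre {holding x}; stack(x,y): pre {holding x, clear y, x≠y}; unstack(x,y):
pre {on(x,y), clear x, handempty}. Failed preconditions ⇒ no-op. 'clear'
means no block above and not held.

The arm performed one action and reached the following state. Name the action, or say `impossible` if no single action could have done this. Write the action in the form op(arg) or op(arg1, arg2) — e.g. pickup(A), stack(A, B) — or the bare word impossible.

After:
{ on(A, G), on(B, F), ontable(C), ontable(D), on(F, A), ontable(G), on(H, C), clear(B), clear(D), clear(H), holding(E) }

unstack(E, D)

target: towers=[C/H; D; G/A/F/B] holding=E
     unstack(E, D) → towers=[C/H; D; G/A/F/B] holding=E  ← match
     unstack(H, C) → towers=[C; D/E; G/A/F/B] holding=H
     unstack(B, F) → towers=[C/H; D/E; G/A/F] holding=B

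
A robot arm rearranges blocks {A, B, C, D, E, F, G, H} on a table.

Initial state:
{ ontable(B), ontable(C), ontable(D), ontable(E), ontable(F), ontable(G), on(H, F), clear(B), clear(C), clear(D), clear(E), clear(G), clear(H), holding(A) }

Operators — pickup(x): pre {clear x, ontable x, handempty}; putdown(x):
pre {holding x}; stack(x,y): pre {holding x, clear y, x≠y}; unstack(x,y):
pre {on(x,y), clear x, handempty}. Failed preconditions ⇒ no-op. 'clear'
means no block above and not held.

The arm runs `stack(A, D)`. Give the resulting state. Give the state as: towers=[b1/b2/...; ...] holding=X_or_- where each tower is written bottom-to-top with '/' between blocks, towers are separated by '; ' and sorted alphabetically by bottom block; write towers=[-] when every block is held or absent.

towers=[B; C; D/A; E; F/H; G] holding=-

before: towers=[B; C; D; E; F/H; G] holding=A
pre[stack(A, D)]: holding(A) ok, clear(D) ok, A≠D ok
all met → apply stack(A, D)
after:  towers=[B; C; D/A; E; F/H; G] holding=-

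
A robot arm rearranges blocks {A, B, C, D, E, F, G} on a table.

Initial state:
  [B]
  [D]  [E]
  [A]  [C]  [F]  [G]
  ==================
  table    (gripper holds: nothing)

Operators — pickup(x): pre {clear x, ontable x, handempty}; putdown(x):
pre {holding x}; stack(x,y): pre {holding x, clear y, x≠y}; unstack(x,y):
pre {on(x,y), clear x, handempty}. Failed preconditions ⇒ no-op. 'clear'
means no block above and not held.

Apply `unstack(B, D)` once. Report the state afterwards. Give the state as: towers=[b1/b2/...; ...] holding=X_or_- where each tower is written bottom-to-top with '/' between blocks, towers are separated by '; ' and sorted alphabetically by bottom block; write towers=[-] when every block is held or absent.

towers=[A/D; C/E; F; G] holding=B

before: towers=[A/D/B; C/E; F; G] holding=-
pre[unstack(B, D)]: on(B,D) yes, clear(B) yes, handempty yes
all met → apply unstack(B, D)
after:  towers=[A/D; C/E; F; G] holding=B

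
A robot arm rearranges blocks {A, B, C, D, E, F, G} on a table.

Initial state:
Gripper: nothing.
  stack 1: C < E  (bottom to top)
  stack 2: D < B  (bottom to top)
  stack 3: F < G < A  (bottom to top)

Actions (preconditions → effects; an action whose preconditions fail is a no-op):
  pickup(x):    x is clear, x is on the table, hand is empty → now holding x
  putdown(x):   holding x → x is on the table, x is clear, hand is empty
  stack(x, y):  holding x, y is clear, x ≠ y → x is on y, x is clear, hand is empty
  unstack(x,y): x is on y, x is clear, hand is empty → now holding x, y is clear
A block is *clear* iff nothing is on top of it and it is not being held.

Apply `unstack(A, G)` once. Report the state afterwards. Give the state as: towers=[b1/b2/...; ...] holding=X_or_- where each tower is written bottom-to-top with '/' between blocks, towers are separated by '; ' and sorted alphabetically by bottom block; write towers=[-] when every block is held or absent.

before: towers=[C/E; D/B; F/G/A] holding=-
pre[unstack(A, G)]: on(A,G) yes, clear(A) yes, handempty yes
all met → apply unstack(A, G)
after:  towers=[C/E; D/B; F/G] holding=A

towers=[C/E; D/B; F/G] holding=A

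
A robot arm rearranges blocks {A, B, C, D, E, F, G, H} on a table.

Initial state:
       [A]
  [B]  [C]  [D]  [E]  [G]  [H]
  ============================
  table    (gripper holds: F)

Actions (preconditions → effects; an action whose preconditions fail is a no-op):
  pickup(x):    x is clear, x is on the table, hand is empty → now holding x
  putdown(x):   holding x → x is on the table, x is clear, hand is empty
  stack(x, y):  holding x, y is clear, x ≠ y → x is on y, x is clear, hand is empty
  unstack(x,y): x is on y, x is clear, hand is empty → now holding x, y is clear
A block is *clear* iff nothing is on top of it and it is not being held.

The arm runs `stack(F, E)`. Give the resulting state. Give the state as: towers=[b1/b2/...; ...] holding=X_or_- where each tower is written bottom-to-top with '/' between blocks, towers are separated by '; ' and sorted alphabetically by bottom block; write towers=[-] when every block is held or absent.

towers=[B; C/A; D; E/F; G; H] holding=-

before: towers=[B; C/A; D; E; G; H] holding=F
pre[stack(F, E)]: holding(F) ✓, clear(E) ✓, F≠E ✓
all met → apply stack(F, E)
after:  towers=[B; C/A; D; E/F; G; H] holding=-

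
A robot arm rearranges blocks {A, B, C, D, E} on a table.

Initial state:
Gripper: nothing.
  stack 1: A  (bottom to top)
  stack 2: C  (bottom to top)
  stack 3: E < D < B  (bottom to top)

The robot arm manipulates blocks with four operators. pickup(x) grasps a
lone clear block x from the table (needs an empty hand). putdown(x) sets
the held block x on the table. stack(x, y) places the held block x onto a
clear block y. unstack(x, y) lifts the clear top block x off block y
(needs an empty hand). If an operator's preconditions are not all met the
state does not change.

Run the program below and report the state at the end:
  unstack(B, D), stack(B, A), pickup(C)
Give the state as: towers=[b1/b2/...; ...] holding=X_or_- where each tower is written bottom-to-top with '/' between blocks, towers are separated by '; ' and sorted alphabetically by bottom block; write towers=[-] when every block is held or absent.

step 1 (unstack(B, D)): towers=[A; C; E/D] holding=B
step 2 (stack(B, A)): towers=[A/B; C; E/D] holding=-
step 3 (pickup(C)): towers=[A/B; E/D] holding=C

towers=[A/B; E/D] holding=C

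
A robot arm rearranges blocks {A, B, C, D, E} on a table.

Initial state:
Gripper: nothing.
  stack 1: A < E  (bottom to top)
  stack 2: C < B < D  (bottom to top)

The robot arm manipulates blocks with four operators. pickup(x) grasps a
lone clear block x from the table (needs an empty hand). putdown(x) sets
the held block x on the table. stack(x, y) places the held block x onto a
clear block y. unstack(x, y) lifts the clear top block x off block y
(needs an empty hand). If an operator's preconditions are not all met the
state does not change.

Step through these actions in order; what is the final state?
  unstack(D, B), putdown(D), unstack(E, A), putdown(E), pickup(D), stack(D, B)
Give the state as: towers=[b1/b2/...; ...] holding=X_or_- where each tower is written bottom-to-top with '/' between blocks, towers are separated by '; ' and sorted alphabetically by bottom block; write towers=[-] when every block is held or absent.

towers=[A; C/B/D; E] holding=-

step 1 (unstack(D, B)): towers=[A/E; C/B] holding=D
step 2 (putdown(D)): towers=[A/E; C/B; D] holding=-
step 3 (unstack(E, A)): towers=[A; C/B; D] holding=E
step 4 (putdown(E)): towers=[A; C/B; D; E] holding=-
step 5 (pickup(D)): towers=[A; C/B; E] holding=D
step 6 (stack(D, B)): towers=[A; C/B/D; E] holding=-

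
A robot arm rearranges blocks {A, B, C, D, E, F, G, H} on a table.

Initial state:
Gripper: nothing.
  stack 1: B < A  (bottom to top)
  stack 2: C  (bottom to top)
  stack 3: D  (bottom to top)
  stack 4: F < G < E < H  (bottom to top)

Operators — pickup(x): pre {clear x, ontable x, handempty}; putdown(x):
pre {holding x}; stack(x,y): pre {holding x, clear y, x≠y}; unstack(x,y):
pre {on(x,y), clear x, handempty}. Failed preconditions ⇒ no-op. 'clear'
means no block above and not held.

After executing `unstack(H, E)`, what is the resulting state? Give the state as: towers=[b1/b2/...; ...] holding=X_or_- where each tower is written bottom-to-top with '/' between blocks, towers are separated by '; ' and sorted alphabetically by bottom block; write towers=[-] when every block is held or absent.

before: towers=[B/A; C; D; F/G/E/H] holding=-
pre[unstack(H, E)]: on(H,E) ✓, clear(H) ✓, handempty ✓
all met → apply unstack(H, E)
after:  towers=[B/A; C; D; F/G/E] holding=H

towers=[B/A; C; D; F/G/E] holding=H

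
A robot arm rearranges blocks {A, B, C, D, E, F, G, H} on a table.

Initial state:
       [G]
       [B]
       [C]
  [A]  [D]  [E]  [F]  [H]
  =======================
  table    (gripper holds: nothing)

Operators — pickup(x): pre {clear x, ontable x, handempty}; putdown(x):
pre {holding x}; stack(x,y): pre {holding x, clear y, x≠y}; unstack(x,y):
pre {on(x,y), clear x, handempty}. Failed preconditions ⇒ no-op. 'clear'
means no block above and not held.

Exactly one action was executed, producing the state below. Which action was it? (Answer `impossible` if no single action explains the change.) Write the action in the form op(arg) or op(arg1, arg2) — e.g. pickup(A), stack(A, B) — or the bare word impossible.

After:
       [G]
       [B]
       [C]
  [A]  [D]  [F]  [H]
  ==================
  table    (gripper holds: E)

target: towers=[A; D/C/B/G; F; H] holding=E
     unstack(G, B) → towers=[A; D/C/B; E; F; H] holding=G
         pickup(A) → towers=[D/C/B/G; E; F; H] holding=A
         pickup(E) → towers=[A; D/C/B/G; F; H] holding=E  ← match
         pickup(H) → towers=[A; D/C/B/G; E; F] holding=H
         pickup(F) → towers=[A; D/C/B/G; E; H] holding=F

pickup(E)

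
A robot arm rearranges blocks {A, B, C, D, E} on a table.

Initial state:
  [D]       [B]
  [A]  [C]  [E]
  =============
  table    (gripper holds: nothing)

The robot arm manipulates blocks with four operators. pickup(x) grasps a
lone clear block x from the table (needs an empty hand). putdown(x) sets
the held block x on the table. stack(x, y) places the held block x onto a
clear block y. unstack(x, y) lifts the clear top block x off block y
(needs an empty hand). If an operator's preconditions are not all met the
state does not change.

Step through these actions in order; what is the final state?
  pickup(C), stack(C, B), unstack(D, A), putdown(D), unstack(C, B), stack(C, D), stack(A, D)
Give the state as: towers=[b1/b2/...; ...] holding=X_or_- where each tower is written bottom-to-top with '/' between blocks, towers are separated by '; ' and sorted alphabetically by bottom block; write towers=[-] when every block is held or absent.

step 1 (pickup(C)): towers=[A/D; E/B] holding=C
step 2 (stack(C, B)): towers=[A/D; E/B/C] holding=-
step 3 (unstack(D, A)): towers=[A; E/B/C] holding=D
step 4 (putdown(D)): towers=[A; D; E/B/C] holding=-
step 5 (unstack(C, B)): towers=[A; D; E/B] holding=C
step 6 (stack(C, D)): towers=[A; D/C; E/B] holding=-
step 7 (stack(A, D)) [no-op]: towers=[A; D/C; E/B] holding=-

towers=[A; D/C; E/B] holding=-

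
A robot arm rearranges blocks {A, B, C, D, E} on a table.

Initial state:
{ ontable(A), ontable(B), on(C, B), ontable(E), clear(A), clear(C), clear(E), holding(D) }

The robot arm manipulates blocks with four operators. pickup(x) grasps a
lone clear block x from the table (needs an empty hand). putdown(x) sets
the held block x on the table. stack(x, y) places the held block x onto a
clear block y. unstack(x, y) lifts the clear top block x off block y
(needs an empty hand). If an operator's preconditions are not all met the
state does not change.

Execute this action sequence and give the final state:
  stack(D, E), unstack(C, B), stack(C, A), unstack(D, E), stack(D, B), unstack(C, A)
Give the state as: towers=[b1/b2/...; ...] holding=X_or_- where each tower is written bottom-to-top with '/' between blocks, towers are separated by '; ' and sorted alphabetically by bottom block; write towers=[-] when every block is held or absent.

step 1 (stack(D, E)): towers=[A; B/C; E/D] holding=-
step 2 (unstack(C, B)): towers=[A; B; E/D] holding=C
step 3 (stack(C, A)): towers=[A/C; B; E/D] holding=-
step 4 (unstack(D, E)): towers=[A/C; B; E] holding=D
step 5 (stack(D, B)): towers=[A/C; B/D; E] holding=-
step 6 (unstack(C, A)): towers=[A; B/D; E] holding=C

towers=[A; B/D; E] holding=C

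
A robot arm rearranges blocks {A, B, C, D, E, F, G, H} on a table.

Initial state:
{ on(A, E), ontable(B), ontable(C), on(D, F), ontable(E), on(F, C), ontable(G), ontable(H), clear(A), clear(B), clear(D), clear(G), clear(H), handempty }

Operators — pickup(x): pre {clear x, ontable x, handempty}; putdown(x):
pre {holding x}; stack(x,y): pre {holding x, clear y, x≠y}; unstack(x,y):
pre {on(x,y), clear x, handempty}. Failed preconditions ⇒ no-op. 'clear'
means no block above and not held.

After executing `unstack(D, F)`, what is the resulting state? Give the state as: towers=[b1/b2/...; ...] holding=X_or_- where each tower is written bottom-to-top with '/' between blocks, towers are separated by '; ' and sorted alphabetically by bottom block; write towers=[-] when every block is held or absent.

towers=[B; C/F; E/A; G; H] holding=D

before: towers=[B; C/F/D; E/A; G; H] holding=-
pre[unstack(D, F)]: on(D,F) ok, clear(D) ok, handempty ok
all met → apply unstack(D, F)
after:  towers=[B; C/F; E/A; G; H] holding=D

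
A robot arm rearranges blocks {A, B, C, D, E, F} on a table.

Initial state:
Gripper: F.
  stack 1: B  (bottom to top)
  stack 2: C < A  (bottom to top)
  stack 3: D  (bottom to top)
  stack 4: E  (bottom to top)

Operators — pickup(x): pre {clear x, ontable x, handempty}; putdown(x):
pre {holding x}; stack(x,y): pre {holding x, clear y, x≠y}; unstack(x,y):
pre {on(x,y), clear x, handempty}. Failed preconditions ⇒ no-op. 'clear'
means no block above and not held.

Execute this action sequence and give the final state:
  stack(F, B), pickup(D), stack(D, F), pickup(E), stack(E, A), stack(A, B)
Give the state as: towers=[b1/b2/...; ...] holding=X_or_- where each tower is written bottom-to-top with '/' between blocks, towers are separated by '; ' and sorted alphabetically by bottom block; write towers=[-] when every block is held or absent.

towers=[B/F/D; C/A/E] holding=-

step 1 (stack(F, B)): towers=[B/F; C/A; D; E] holding=-
step 2 (pickup(D)): towers=[B/F; C/A; E] holding=D
step 3 (stack(D, F)): towers=[B/F/D; C/A; E] holding=-
step 4 (pickup(E)): towers=[B/F/D; C/A] holding=E
step 5 (stack(E, A)): towers=[B/F/D; C/A/E] holding=-
step 6 (stack(A, B)) [no-op]: towers=[B/F/D; C/A/E] holding=-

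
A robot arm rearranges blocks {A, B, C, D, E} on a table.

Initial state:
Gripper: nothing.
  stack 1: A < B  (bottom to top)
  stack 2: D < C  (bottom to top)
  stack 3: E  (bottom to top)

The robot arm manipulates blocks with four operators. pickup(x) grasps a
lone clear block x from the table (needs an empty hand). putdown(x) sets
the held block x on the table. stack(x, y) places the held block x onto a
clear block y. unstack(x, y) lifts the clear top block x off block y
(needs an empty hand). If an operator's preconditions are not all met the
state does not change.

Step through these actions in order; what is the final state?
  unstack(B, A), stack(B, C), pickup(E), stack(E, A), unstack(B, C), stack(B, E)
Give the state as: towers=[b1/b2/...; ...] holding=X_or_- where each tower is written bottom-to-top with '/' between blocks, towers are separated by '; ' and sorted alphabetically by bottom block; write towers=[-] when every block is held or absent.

towers=[A/E/B; D/C] holding=-

step 1 (unstack(B, A)): towers=[A; D/C; E] holding=B
step 2 (stack(B, C)): towers=[A; D/C/B; E] holding=-
step 3 (pickup(E)): towers=[A; D/C/B] holding=E
step 4 (stack(E, A)): towers=[A/E; D/C/B] holding=-
step 5 (unstack(B, C)): towers=[A/E; D/C] holding=B
step 6 (stack(B, E)): towers=[A/E/B; D/C] holding=-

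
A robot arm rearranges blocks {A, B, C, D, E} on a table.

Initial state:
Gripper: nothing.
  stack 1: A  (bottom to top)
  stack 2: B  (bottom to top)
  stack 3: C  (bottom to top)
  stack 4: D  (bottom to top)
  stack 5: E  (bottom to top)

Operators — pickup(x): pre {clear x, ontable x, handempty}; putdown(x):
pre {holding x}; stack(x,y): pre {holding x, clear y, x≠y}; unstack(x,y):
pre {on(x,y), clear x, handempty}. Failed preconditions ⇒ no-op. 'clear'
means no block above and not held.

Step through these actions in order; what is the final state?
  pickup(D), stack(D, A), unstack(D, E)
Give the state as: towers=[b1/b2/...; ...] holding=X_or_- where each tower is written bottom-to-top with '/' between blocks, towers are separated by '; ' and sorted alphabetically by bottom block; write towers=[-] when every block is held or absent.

towers=[A/D; B; C; E] holding=-

step 1 (pickup(D)): towers=[A; B; C; E] holding=D
step 2 (stack(D, A)): towers=[A/D; B; C; E] holding=-
step 3 (unstack(D, E)) [no-op]: towers=[A/D; B; C; E] holding=-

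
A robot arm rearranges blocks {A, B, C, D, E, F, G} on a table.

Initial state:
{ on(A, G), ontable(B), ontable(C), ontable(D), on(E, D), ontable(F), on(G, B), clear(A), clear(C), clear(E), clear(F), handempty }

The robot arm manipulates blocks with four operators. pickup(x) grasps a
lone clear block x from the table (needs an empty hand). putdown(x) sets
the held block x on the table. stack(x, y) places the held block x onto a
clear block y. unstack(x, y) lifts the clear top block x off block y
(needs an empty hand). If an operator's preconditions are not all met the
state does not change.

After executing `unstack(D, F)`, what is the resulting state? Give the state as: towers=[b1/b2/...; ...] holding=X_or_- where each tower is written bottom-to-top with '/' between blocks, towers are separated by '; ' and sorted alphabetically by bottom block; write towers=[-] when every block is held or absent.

before: towers=[B/G/A; C; D/E; F] holding=-
pre[unstack(D, F)]: on(D,F) fail, clear(D) fail, handempty ok
on(D,F), clear(D) unmet → unstack(D, F) is a no-op
after:  towers=[B/G/A; C; D/E; F] holding=-

towers=[B/G/A; C; D/E; F] holding=-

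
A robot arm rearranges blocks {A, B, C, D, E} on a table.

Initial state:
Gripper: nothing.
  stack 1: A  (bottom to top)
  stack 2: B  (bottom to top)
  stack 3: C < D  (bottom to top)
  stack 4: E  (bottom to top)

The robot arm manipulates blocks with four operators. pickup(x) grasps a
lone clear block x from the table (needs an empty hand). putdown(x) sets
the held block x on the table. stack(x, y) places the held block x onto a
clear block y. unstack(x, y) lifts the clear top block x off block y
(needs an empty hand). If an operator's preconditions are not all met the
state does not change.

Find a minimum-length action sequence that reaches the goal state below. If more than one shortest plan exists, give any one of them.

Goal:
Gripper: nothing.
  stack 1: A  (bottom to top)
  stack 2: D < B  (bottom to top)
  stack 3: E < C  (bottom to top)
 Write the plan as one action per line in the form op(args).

step 1 (unstack(D, C)): towers=[A; B; C; E] holding=D
step 2 (putdown(D)): towers=[A; B; C; D; E] holding=-
step 3 (pickup(B)): towers=[A; C; D; E] holding=B
step 4 (stack(B, D)): towers=[A; C; D/B; E] holding=-
step 5 (pickup(C)): towers=[A; D/B; E] holding=C
step 6 (stack(C, E)): towers=[A; D/B; E/C] holding=-
goal check: towers=[A; D/B; E/C] holding=- — reached (length 6, optimal by BFS)

unstack(D, C)
putdown(D)
pickup(B)
stack(B, D)
pickup(C)
stack(C, E)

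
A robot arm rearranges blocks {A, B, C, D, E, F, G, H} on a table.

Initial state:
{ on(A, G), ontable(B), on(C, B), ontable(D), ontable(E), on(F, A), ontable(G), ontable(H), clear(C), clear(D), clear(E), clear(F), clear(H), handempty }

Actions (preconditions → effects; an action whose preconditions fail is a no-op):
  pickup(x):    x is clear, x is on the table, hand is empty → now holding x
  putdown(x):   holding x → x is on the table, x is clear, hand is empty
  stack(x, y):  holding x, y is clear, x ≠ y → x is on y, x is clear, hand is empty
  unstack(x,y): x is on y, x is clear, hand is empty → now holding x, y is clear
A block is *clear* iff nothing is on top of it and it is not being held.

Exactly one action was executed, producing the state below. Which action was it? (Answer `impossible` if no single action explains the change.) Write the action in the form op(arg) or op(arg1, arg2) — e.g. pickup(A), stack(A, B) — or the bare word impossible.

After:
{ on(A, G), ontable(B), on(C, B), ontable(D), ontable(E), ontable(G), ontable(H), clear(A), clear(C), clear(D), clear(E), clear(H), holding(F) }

unstack(F, A)

target: towers=[B/C; D; E; G/A; H] holding=F
         pickup(E) → towers=[B/C; D; G/A/F; H] holding=E
         pickup(H) → towers=[B/C; D; E; G/A/F] holding=H
     unstack(F, A) → towers=[B/C; D; E; G/A; H] holding=F  ← match
         pickup(D) → towers=[B/C; E; G/A/F; H] holding=D
     unstack(C, B) → towers=[B; D; E; G/A/F; H] holding=C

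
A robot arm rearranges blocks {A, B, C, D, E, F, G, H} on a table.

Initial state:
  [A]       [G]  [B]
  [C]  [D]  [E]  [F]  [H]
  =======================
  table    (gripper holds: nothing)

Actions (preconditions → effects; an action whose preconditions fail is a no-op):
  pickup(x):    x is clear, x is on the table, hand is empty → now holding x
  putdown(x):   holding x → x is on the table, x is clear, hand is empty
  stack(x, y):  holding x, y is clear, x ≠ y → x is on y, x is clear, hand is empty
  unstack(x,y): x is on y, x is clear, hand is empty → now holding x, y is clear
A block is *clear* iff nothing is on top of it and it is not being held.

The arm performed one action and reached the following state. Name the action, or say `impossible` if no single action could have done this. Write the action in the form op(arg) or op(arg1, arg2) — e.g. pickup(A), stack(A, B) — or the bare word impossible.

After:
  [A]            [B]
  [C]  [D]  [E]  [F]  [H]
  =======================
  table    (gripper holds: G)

unstack(G, E)

target: towers=[C/A; D; E; F/B; H] holding=G
     unstack(G, E) → towers=[C/A; D; E; F/B; H] holding=G  ← match
     unstack(A, C) → towers=[C; D; E/G; F/B; H] holding=A
         pickup(H) → towers=[C/A; D; E/G; F/B] holding=H
     unstack(B, F) → towers=[C/A; D; E/G; F; H] holding=B
         pickup(D) → towers=[C/A; E/G; F/B; H] holding=D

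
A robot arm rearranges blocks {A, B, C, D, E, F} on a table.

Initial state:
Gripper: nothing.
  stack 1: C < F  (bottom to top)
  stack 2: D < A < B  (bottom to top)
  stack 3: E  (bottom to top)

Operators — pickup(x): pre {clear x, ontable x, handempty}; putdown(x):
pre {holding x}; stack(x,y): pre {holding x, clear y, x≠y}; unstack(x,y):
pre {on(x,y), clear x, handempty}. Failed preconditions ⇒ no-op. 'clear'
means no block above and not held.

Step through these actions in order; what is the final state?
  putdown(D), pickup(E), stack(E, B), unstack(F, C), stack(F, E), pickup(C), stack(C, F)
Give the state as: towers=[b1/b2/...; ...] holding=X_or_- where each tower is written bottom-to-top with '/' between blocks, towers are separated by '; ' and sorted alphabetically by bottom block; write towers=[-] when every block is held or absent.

towers=[D/A/B/E/F/C] holding=-

step 1 (putdown(D)) [no-op]: towers=[C/F; D/A/B; E] holding=-
step 2 (pickup(E)): towers=[C/F; D/A/B] holding=E
step 3 (stack(E, B)): towers=[C/F; D/A/B/E] holding=-
step 4 (unstack(F, C)): towers=[C; D/A/B/E] holding=F
step 5 (stack(F, E)): towers=[C; D/A/B/E/F] holding=-
step 6 (pickup(C)): towers=[D/A/B/E/F] holding=C
step 7 (stack(C, F)): towers=[D/A/B/E/F/C] holding=-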